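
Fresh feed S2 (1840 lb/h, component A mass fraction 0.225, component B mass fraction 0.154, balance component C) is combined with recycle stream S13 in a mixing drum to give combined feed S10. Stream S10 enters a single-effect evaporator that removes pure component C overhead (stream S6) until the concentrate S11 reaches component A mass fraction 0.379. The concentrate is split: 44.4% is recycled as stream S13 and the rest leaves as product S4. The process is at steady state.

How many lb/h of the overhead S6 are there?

747.7 lb/h

Overall component A balance (none leaves overhead): component A in fresh feed = component A in product, i.e. 1840×0.225 = (1−0.444)·S11·0.379.
S11 = 414/(0.379×0.556) = 1964.7 lb/h.
Recycle S13 = 0.444×1964.7 = 872.31 lb/h.
Combined feed S10 = 1840 + 872.31 = 2712.3 lb/h.
Overhead S6 = S10 − S11 = 2712.3 − 1964.7 = 747.65 lb/h.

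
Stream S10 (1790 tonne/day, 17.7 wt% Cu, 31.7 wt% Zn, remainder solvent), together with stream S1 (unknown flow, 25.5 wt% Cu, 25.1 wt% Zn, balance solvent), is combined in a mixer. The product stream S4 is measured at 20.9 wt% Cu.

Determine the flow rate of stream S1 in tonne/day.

Let S1 be the unknown flow. Total out = 1790 + S1.
Cu balance: 316.83 + 0.255·S1 = 0.209·(1790 + S1)
(0.255 − 0.209)·S1 = 0.209×1790 − 316.83 = 57.28
S1 = 57.28 / 0.046 = 1245.2 tonne/day

1245 tonne/day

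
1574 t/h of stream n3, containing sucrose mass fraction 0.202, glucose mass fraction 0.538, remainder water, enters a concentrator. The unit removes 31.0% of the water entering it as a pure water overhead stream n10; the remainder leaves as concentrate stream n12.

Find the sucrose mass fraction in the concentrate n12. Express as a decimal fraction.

sucrose is not removed: 1574×0.202 = 317.95 t/h of sucrose enters n12.
water entering = 1574×0.260 = 409.24 t/h; overhead removed = 0.310×409.24 = 126.86 t/h.
Concentrate = 1574 − 126.86 = 1447.1 t/h.
Mass fraction = 317.95/1447.1 = 0.220.

0.220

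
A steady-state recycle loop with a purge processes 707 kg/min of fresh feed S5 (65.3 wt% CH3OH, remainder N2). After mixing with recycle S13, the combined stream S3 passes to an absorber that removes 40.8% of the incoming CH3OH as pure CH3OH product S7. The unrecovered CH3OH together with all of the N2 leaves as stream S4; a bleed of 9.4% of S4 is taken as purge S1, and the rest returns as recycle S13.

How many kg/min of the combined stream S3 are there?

3606 kg/min

N2 enters only via S5 and leaves only via the purge: 707×0.347 = 0.094×(N2 in S4), and the absorber passes all N2, so N2 in S3 = N2 in S4 = 2609.9 kg/min.
CH3OH in S3: m_A = 707×0.653 + (1−0.094)·(1−0.408)·m_A, so m_A = 461.67/0.4636 = 995.74 kg/min.
S3 = 995.74 + 2609.9 = 3605.6 kg/min.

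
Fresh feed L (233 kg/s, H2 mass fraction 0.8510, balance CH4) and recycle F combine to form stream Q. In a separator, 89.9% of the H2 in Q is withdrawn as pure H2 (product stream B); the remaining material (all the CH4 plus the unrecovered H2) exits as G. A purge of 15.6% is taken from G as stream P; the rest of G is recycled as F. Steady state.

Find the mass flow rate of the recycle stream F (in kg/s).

206.3 kg/s

CH4 enters only via L and leaves only via the purge: 233×0.149 = 0.156×(CH4 in G), and the separator passes all CH4, so CH4 in Q = CH4 in G = 222.54 kg/s.
H2 in Q: m_A = 233×0.851 + (1−0.156)·(1−0.899)·m_A, so m_A = 198.28/0.9148 = 216.76 kg/s.
G = (1−0.899)×216.76 + 222.54 = 244.44 kg/s.
Recycle F = (1−0.156)×244.44 = 206.31 kg/s.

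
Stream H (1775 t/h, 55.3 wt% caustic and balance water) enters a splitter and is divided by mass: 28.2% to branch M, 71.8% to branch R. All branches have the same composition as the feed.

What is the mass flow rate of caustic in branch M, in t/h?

Branch M total = 0.282×1775 = 500.55 t/h.
caustic in M = 0.553×500.55 = 276.8 t/h.

276.8 t/h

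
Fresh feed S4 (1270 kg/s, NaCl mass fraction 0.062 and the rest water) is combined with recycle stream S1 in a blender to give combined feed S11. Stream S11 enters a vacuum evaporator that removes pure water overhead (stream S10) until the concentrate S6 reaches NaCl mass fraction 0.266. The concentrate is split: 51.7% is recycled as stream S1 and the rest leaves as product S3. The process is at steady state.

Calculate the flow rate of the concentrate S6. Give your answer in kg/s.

612.9 kg/s

Overall NaCl balance (none leaves overhead): NaCl in fresh feed = NaCl in product, i.e. 1270×0.062 = (1−0.517)·S6·0.266.
S6 = 78.74/(0.266×0.483) = 612.87 kg/s.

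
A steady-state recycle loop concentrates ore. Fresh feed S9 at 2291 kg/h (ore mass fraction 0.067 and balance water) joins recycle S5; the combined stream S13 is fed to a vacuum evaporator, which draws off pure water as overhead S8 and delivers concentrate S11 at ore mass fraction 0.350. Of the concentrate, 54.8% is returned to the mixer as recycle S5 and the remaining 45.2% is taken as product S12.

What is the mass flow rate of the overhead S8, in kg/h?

1852 kg/h

Overall ore balance (none leaves overhead): ore in fresh feed = ore in product, i.e. 2291×0.067 = (1−0.548)·S11·0.350.
S11 = 153.5/(0.350×0.452) = 970.27 kg/h.
Recycle S5 = 0.548×970.27 = 531.71 kg/h.
Combined feed S13 = 2291 + 531.71 = 2822.7 kg/h.
Overhead S8 = S13 − S11 = 2822.7 − 970.27 = 1852.4 kg/h.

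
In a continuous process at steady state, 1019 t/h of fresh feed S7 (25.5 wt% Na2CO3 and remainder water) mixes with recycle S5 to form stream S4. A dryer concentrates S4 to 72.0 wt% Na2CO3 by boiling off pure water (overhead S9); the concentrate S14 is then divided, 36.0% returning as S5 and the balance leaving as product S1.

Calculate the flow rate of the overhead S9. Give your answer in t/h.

Overall Na2CO3 balance (none leaves overhead): Na2CO3 in fresh feed = Na2CO3 in product, i.e. 1019×0.255 = (1−0.360)·S14·0.720.
S14 = 259.85/(0.720×0.640) = 563.9 t/h.
Recycle S5 = 0.360×563.9 = 203 t/h.
Combined feed S4 = 1019 + 203 = 1222 t/h.
Overhead S9 = S4 − S14 = 1222 − 563.9 = 658.1 t/h.

658.1 t/h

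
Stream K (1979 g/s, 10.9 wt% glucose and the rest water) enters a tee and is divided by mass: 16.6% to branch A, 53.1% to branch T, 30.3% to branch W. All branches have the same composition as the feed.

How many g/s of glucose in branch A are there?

Branch A total = 0.166×1979 = 328.51 g/s.
glucose in A = 0.109×328.51 = 35.808 g/s.

35.81 g/s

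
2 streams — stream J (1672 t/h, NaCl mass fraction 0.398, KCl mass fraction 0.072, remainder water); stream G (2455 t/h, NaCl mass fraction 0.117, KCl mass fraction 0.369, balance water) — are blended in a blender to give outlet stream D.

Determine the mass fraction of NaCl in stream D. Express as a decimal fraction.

0.231

Total flow out = 1672 + 2455 = 4127 t/h.
NaCl in = 1672×0.398 + 2455×0.117 = 952.69 t/h.
NaCl mass fraction in D = 952.69/4127 = 0.231.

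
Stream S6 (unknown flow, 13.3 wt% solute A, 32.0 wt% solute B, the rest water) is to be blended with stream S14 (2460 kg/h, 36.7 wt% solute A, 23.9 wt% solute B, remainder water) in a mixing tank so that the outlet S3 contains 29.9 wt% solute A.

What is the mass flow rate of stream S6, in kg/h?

1008 kg/h

Let S6 be the unknown flow. Total out = 2460 + S6.
solute A balance: 902.82 + 0.133·S6 = 0.299·(2460 + S6)
(0.133 − 0.299)·S6 = 0.299×2460 − 902.82 = -167.28
S6 = -167.28 / -0.166 = 1007.7 kg/h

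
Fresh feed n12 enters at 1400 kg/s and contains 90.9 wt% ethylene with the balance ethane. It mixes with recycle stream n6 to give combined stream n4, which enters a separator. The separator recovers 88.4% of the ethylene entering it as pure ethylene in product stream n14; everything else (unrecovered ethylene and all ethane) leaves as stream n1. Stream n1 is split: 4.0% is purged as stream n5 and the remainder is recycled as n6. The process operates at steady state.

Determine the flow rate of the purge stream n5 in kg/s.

ethane enters only via n12 and leaves only via the purge: 1400×0.091 = 0.040×(ethane in n1), and the separator passes all ethane, so ethane in n4 = ethane in n1 = 3185 kg/s.
ethylene in n4: m_A = 1400×0.909 + (1−0.040)·(1−0.884)·m_A, so m_A = 1272.6/0.8886 = 1432.1 kg/s.
n1 = (1−0.884)×1432.1 + 3185 = 3351.1 kg/s.
Purge n5 = 0.040×3351.1 = 134.04 kg/s.

134 kg/s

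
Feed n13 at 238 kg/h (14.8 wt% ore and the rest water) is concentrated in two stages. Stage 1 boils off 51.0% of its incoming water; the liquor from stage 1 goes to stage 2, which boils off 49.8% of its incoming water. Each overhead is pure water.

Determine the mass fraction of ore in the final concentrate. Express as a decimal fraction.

water in feed = 238×0.852 = 202.78 kg/h.
After stage 1: water left = (1−0.510)×202.78 = 99.36; stream total = 134.58 kg/h.
After stage 2: water left = (1−0.498)×99.36 = 49.879; final concentrate = 85.103 kg/h.
ore fraction = 35.224/85.103 = 0.4139.

0.4139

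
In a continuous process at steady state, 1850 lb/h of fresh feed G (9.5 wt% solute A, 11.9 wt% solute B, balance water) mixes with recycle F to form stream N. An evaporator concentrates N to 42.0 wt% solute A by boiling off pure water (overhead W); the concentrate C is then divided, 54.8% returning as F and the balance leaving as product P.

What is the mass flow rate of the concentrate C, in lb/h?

925.8 lb/h

Overall solute A balance (none leaves overhead): solute A in fresh feed = solute A in product, i.e. 1850×0.095 = (1−0.548)·C·0.420.
C = 175.75/(0.420×0.452) = 925.78 lb/h.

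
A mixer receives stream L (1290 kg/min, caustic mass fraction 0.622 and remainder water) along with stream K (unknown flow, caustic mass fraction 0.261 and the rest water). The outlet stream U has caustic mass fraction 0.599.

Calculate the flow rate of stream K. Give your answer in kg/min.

87.78 kg/min

Let K be the unknown flow. Total out = 1290 + K.
caustic balance: 802.38 + 0.261·K = 0.599·(1290 + K)
(0.261 − 0.599)·K = 0.599×1290 − 802.38 = -29.67
K = -29.67 / -0.338 = 87.781 kg/min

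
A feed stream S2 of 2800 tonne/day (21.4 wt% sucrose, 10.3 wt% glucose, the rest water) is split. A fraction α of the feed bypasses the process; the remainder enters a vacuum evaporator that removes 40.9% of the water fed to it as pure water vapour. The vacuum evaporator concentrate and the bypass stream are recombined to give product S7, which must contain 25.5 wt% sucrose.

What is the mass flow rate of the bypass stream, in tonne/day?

1188 tonne/day

All 2800×0.214 = 599.2 tonne/day of sucrose reaches S7, so S7 = 599.2/0.255 = 2349.8 tonne/day and vapour = 450.2 tonne/day.
The evaporator receives (1−α)·2800 of feed at 0.683 water and removes 0.409 of that water:
0.409×0.683×(1−α)×2800 = 450.2
(1−α) = 450.2/782.17 = 0.5756;  α = 0.4244.
Bypass flow = 0.4244×2800 = 1188.4 tonne/day.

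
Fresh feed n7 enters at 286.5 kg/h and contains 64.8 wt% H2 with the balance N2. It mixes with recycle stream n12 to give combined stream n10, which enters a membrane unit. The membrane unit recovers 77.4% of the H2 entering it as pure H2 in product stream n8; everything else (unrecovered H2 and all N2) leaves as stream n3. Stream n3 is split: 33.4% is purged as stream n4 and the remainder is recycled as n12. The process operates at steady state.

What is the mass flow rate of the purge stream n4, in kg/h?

117.3 kg/h

N2 enters only via n7 and leaves only via the purge: 286.5×0.352 = 0.334×(N2 in n3), and the membrane unit passes all N2, so N2 in n10 = N2 in n3 = 301.94 kg/h.
H2 in n10: m_A = 286.5×0.648 + (1−0.334)·(1−0.774)·m_A, so m_A = 185.65/0.8495 = 218.55 kg/h.
n3 = (1−0.774)×218.55 + 301.94 = 351.33 kg/h.
Purge n4 = 0.334×351.33 = 117.34 kg/h.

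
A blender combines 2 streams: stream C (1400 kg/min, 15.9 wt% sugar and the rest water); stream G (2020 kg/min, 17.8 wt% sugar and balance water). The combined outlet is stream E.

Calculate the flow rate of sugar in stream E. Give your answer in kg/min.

sugar out = sugar in = 1400×0.159 + 2020×0.178 = 582.16 kg/min.

582.2 kg/min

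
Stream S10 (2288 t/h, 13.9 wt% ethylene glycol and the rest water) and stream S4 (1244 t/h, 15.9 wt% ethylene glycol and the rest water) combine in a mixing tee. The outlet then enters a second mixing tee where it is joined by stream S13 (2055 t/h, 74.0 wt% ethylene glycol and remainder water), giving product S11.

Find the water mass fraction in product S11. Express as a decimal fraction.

0.635

Overall, product flow = 5587 t/h.
water in = 2288×0.861 + 1244×0.841 + 2055×0.260 = 3550.5 t/h.
water fraction in S11 = 0.635.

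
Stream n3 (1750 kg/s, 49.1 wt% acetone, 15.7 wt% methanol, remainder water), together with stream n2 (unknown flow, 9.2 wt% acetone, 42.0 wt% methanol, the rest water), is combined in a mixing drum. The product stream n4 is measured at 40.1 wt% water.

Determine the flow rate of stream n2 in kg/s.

985.6 kg/s

Let n2 be the unknown flow. Total out = 1750 + n2.
water balance: 616 + 0.488·n2 = 0.401·(1750 + n2)
(0.488 − 0.401)·n2 = 0.401×1750 − 616 = 85.75
n2 = 85.75 / 0.087 = 985.63 kg/s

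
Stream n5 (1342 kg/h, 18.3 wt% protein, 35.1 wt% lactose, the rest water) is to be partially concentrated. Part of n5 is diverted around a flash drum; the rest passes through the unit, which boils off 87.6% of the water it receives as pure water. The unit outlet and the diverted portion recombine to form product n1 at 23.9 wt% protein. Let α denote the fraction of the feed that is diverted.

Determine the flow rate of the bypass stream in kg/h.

571.7 kg/h

All 1342×0.183 = 245.59 kg/h of protein reaches n1, so n1 = 245.59/0.239 = 1027.6 kg/h and vapour = 314.44 kg/h.
The evaporator receives (1−α)·1342 of feed at 0.466 water and removes 0.876 of that water:
0.876×0.466×(1−α)×1342 = 314.44
(1−α) = 314.44/547.83 = 0.5740;  α = 0.4260.
Bypass flow = 0.4260×1342 = 571.71 kg/h.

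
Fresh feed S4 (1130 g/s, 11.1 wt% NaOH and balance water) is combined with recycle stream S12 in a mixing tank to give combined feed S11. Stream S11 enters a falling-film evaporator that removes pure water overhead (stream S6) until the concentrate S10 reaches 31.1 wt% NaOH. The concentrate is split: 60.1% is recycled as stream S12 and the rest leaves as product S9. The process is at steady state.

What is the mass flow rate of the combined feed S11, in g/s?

1737 g/s

Overall NaOH balance (none leaves overhead): NaOH in fresh feed = NaOH in product, i.e. 1130×0.111 = (1−0.601)·S10·0.311.
S10 = 125.43/(0.311×0.399) = 1010.8 g/s.
Recycle S12 = 0.601×1010.8 = 607.49 g/s.
Combined feed S11 = 1130 + 607.49 = 1737.5 g/s.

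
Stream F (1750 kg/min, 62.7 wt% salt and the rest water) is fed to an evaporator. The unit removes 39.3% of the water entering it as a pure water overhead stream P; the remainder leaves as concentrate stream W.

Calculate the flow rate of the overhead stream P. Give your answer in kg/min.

water entering = 1750×0.373 = 652.75 kg/min; overhead removed = 0.393×652.75 = 256.53 kg/min.

256.5 kg/min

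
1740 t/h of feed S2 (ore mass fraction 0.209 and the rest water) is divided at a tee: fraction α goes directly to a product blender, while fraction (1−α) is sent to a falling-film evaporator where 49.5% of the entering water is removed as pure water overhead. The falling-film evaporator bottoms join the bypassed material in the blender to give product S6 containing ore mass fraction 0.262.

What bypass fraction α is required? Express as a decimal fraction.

0.483

All 1740×0.209 = 363.66 t/h of ore reaches S6, so S6 = 363.66/0.262 = 1388 t/h and vapour = 351.98 t/h.
The evaporator receives (1−α)·1740 of feed at 0.791 water and removes 0.495 of that water:
0.495×0.791×(1−α)×1740 = 351.98
(1−α) = 351.98/681.29 = 0.5166;  α = 0.4834.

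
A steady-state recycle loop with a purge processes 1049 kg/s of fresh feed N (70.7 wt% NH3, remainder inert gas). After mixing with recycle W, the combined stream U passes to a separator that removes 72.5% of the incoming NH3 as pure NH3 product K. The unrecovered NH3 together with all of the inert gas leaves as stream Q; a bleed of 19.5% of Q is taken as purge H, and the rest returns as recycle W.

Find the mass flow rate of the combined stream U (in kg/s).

inert gas enters only via N and leaves only via the purge: 1049×0.293 = 0.195×(inert gas in Q), and the separator passes all inert gas, so inert gas in U = inert gas in Q = 1576.2 kg/s.
NH3 in U: m_A = 1049×0.707 + (1−0.195)·(1−0.725)·m_A, so m_A = 741.64/0.7786 = 952.5 kg/s.
U = 952.5 + 1576.2 = 2528.7 kg/s.

2529 kg/s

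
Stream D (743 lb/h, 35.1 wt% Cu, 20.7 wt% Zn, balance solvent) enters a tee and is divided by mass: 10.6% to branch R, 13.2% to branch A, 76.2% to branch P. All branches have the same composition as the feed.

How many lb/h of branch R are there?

78.76 lb/h

Branch R flow = 0.106×743 = 78.758 lb/h.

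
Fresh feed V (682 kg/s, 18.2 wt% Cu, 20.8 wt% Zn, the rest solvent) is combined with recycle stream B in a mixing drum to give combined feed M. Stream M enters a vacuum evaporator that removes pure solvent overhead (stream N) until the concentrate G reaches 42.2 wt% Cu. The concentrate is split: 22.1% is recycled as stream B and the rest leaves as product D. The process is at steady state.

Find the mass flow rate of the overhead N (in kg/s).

Overall Cu balance (none leaves overhead): Cu in fresh feed = Cu in product, i.e. 682×0.182 = (1−0.221)·G·0.422.
G = 124.12/(0.422×0.779) = 377.58 kg/s.
Recycle B = 0.221×377.58 = 83.445 kg/s.
Combined feed M = 682 + 83.445 = 765.44 kg/s.
Overhead N = M − G = 765.44 − 377.58 = 387.87 kg/s.

387.9 kg/s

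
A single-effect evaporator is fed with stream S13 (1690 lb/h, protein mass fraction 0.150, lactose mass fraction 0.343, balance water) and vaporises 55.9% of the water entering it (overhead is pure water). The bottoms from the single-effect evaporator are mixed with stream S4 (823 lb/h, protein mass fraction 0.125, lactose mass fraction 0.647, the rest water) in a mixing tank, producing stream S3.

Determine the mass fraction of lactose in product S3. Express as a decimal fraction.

0.547

Vapour removed = 0.559×0.507×1690 = 478.97 lb/h; concentrate = 1211 lb/h.
lactose reaching the mixer = 579.67 (from concentrate) + 823×0.647 = 1112.2 lb/h.
Product flow = 1211 + 823 = 2034 lb/h; lactose fraction = 0.547.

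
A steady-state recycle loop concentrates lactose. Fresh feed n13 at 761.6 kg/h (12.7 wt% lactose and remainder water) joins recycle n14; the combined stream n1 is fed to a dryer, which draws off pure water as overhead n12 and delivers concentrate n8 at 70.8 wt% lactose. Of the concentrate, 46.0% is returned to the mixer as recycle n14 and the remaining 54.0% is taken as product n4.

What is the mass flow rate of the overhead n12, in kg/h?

Overall lactose balance (none leaves overhead): lactose in fresh feed = lactose in product, i.e. 761.6×0.127 = (1−0.460)·n8·0.708.
n8 = 96.723/(0.708×0.540) = 252.99 kg/h.
Recycle n14 = 0.460×252.99 = 116.38 kg/h.
Combined feed n1 = 761.6 + 116.38 = 877.98 kg/h.
Overhead n12 = n1 − n8 = 877.98 − 252.99 = 624.99 kg/h.

625 kg/h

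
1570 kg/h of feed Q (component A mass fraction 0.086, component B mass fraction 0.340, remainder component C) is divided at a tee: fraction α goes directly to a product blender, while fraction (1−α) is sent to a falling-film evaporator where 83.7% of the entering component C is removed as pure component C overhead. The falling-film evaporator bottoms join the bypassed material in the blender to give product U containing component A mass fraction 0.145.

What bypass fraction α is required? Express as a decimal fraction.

0.153

All 1570×0.086 = 135.02 kg/h of component A reaches U, so U = 135.02/0.145 = 931.17 kg/h and vapour = 638.83 kg/h.
The evaporator receives (1−α)·1570 of feed at 0.574 component C and removes 0.837 of that component C:
0.837×0.574×(1−α)×1570 = 638.83
(1−α) = 638.83/754.29 = 0.8469;  α = 0.1531.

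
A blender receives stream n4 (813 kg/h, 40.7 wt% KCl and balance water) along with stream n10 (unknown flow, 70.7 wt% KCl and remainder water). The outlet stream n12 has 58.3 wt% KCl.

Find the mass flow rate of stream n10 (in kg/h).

Let n10 be the unknown flow. Total out = 813 + n10.
KCl balance: 330.89 + 0.707·n10 = 0.583·(813 + n10)
(0.707 − 0.583)·n10 = 0.583×813 − 330.89 = 143.09
n10 = 143.09 / 0.124 = 1153.9 kg/h

1154 kg/h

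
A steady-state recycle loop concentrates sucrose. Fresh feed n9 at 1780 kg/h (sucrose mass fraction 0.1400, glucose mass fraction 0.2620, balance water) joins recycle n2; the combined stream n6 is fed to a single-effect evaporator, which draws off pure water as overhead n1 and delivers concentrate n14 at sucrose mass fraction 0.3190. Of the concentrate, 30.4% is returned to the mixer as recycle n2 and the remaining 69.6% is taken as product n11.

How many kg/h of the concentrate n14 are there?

Overall sucrose balance (none leaves overhead): sucrose in fresh feed = sucrose in product, i.e. 1780×0.140 = (1−0.304)·n14·0.319.
n14 = 249.2/(0.319×0.696) = 1122.4 kg/h.

1122 kg/h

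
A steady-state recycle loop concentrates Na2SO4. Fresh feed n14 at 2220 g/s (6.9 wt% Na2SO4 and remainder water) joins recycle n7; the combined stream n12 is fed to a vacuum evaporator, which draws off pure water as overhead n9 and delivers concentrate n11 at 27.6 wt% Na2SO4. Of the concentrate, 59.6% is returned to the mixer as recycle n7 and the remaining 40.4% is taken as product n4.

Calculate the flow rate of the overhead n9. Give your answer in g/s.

Overall Na2SO4 balance (none leaves overhead): Na2SO4 in fresh feed = Na2SO4 in product, i.e. 2220×0.069 = (1−0.596)·n11·0.276.
n11 = 153.18/(0.276×0.404) = 1373.8 g/s.
Recycle n7 = 0.596×1373.8 = 818.76 g/s.
Combined feed n12 = 2220 + 818.76 = 3038.8 g/s.
Overhead n9 = n12 − n11 = 3038.8 − 1373.8 = 1665 g/s.

1665 g/s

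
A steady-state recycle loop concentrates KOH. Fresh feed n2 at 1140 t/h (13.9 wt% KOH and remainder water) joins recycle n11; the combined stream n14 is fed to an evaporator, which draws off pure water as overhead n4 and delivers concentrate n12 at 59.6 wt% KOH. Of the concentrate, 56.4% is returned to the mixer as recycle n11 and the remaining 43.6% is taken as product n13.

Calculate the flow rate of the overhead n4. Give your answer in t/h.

874.1 t/h

Overall KOH balance (none leaves overhead): KOH in fresh feed = KOH in product, i.e. 1140×0.139 = (1−0.564)·n12·0.596.
n12 = 158.46/(0.596×0.436) = 609.8 t/h.
Recycle n11 = 0.564×609.8 = 343.93 t/h.
Combined feed n14 = 1140 + 343.93 = 1483.9 t/h.
Overhead n4 = n14 − n12 = 1483.9 − 609.8 = 874.13 t/h.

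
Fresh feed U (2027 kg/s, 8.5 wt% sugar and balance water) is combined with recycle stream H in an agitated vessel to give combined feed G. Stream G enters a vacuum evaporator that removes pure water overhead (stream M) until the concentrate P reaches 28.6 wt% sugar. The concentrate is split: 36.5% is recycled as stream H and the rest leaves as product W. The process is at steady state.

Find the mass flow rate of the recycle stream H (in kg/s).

346.3 kg/s

Overall sugar balance (none leaves overhead): sugar in fresh feed = sugar in product, i.e. 2027×0.085 = (1−0.365)·P·0.286.
P = 172.3/(0.286×0.635) = 948.71 kg/s.
Recycle H = 0.365×948.71 = 346.28 kg/s.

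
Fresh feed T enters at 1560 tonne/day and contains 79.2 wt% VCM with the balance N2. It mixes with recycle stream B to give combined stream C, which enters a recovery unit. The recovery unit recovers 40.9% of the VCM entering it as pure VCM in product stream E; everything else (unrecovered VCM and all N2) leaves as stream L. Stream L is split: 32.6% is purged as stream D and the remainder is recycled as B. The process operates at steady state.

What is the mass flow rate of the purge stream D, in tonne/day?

720.1 tonne/day

N2 enters only via T and leaves only via the purge: 1560×0.208 = 0.326×(N2 in L), and the recovery unit passes all N2, so N2 in C = N2 in L = 995.34 tonne/day.
VCM in C: m_A = 1560×0.792 + (1−0.326)·(1−0.409)·m_A, so m_A = 1235.5/0.6017 = 2053.5 tonne/day.
L = (1−0.409)×2053.5 + 995.34 = 2209 tonne/day.
Purge D = 0.326×2209 = 720.12 tonne/day.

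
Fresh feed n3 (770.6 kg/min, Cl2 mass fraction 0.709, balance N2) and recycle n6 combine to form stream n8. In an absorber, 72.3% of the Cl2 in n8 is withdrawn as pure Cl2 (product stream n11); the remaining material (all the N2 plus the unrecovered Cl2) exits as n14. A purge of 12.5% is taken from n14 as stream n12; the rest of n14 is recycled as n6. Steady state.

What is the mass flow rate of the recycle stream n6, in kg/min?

1744 kg/min

N2 enters only via n3 and leaves only via the purge: 770.6×0.291 = 0.125×(N2 in n14), and the absorber passes all N2, so N2 in n8 = N2 in n14 = 1794 kg/min.
Cl2 in n8: m_A = 770.6×0.709 + (1−0.125)·(1−0.723)·m_A, so m_A = 546.36/0.7576 = 721.14 kg/min.
n14 = (1−0.723)×721.14 + 1794 = 1993.7 kg/min.
Recycle n6 = (1−0.125)×1993.7 = 1744.5 kg/min.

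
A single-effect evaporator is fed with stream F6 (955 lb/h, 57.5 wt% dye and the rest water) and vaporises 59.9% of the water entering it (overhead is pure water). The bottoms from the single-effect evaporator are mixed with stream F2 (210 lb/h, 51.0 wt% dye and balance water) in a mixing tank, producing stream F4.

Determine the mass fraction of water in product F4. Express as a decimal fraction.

Vapour removed = 0.599×0.425×955 = 243.12 lb/h; concentrate = 711.88 lb/h.
water reaching the mixer = 162.76 (from concentrate) + 210×0.490 = 265.66 lb/h.
Product flow = 711.88 + 210 = 921.88 lb/h; water fraction = 0.2882.

0.2882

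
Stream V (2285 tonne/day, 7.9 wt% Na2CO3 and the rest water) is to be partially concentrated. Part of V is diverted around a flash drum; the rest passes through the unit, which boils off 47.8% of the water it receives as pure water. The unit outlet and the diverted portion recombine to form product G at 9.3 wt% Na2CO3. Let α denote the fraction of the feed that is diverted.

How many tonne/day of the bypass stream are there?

1504 tonne/day

All 2285×0.079 = 180.52 tonne/day of Na2CO3 reaches G, so G = 180.52/0.093 = 1941 tonne/day and vapour = 343.98 tonne/day.
The evaporator receives (1−α)·2285 of feed at 0.921 water and removes 0.478 of that water:
0.478×0.921×(1−α)×2285 = 343.98
(1−α) = 343.98/1005.9 = 0.3419;  α = 0.6581.
Bypass flow = 0.6581×2285 = 1503.7 tonne/day.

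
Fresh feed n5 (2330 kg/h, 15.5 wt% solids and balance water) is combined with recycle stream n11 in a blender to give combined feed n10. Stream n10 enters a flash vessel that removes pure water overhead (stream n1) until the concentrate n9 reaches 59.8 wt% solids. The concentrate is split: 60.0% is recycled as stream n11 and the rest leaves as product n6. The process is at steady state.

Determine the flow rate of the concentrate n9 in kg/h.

Overall solids balance (none leaves overhead): solids in fresh feed = solids in product, i.e. 2330×0.155 = (1−0.600)·n9·0.598.
n9 = 361.15/(0.598×0.400) = 1509.8 kg/h.

1510 kg/h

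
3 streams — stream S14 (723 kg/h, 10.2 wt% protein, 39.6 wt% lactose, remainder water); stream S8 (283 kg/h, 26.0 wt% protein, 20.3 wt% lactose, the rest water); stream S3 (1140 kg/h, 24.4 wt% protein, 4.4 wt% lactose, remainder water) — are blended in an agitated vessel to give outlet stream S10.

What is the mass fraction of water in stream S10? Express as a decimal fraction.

Total flow out = 723 + 283 + 1140 = 2146 kg/h.
water in = 723×0.502 + 283×0.537 + 1140×0.712 = 1326.6 kg/h.
water mass fraction in S10 = 1326.6/2146 = 0.618.

0.618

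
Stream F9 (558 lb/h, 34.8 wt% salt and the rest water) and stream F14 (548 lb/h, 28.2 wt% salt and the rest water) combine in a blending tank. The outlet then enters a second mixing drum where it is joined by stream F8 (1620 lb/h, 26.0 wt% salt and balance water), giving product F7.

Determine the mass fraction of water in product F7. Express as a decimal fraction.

Overall, product flow = 2726 lb/h.
water in = 558×0.652 + 548×0.718 + 1620×0.740 = 1956.1 lb/h.
water fraction in F7 = 0.718.

0.718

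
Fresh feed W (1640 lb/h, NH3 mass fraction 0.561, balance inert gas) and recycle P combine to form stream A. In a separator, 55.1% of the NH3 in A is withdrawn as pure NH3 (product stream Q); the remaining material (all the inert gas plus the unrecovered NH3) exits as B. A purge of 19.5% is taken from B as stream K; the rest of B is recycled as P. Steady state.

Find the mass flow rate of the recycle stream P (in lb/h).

inert gas enters only via W and leaves only via the purge: 1640×0.439 = 0.195×(inert gas in B), and the separator passes all inert gas, so inert gas in A = inert gas in B = 3692.1 lb/h.
NH3 in A: m_A = 1640×0.561 + (1−0.195)·(1−0.551)·m_A, so m_A = 920.04/0.6386 = 1440.8 lb/h.
B = (1−0.551)×1440.8 + 3692.1 = 4339 lb/h.
Recycle P = (1−0.195)×4339 = 3492.9 lb/h.

3493 lb/h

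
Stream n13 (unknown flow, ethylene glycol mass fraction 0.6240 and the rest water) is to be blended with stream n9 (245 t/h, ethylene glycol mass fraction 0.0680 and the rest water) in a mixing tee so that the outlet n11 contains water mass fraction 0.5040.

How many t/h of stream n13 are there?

819.2 t/h

Let n13 be the unknown flow. Total out = 245 + n13.
water balance: 228.34 + 0.376·n13 = 0.504·(245 + n13)
(0.376 − 0.504)·n13 = 0.504×245 − 228.34 = -104.86
n13 = -104.86 / -0.128 = 819.22 t/h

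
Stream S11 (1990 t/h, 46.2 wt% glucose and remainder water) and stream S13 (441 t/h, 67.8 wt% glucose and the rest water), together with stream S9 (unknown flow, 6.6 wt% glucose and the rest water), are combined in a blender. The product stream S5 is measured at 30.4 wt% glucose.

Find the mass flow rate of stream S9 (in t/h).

Let S9 be the unknown flow. Total out = 2431 + S9.
glucose balance: 1218.4 + 0.066·S9 = 0.304·(2431 + S9)
(0.066 − 0.304)·S9 = 0.304×2431 − 1218.4 = -479.35
S9 = -479.35 / -0.238 = 2014.1 t/h

2014 t/h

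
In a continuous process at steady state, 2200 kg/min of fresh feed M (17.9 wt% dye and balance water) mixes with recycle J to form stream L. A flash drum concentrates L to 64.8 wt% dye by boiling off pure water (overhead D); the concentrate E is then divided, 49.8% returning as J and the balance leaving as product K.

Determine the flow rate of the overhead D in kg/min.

1592 kg/min

Overall dye balance (none leaves overhead): dye in fresh feed = dye in product, i.e. 2200×0.179 = (1−0.498)·E·0.648.
E = 393.8/(0.648×0.502) = 1210.6 kg/min.
Recycle J = 0.498×1210.6 = 602.87 kg/min.
Combined feed L = 2200 + 602.87 = 2802.9 kg/min.
Overhead D = L − E = 2802.9 − 1210.6 = 1592.3 kg/min.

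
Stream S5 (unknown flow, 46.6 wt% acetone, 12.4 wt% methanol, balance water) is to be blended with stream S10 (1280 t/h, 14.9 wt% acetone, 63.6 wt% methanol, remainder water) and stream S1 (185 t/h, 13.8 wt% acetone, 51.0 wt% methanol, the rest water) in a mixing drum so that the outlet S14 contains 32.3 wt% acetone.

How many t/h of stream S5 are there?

1797 t/h

Let S5 be the unknown flow. Total out = 1465 + S5.
acetone balance: 216.25 + 0.466·S5 = 0.323·(1465 + S5)
(0.466 − 0.323)·S5 = 0.323×1465 − 216.25 = 256.94
S5 = 256.94 / 0.143 = 1796.8 t/h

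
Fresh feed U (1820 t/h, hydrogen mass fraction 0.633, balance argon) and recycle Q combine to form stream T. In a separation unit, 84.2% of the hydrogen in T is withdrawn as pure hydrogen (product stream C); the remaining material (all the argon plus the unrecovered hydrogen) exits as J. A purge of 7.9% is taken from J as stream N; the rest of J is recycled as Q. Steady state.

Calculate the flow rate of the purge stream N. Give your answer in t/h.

684.8 t/h

argon enters only via U and leaves only via the purge: 1820×0.367 = 0.079×(argon in J), and the separation unit passes all argon, so argon in T = argon in J = 8454.9 t/h.
hydrogen in T: m_A = 1820×0.633 + (1−0.079)·(1−0.842)·m_A, so m_A = 1152.1/0.8545 = 1348.3 t/h.
J = (1−0.842)×1348.3 + 8454.9 = 8668 t/h.
Purge N = 0.079×8668 = 684.77 t/h.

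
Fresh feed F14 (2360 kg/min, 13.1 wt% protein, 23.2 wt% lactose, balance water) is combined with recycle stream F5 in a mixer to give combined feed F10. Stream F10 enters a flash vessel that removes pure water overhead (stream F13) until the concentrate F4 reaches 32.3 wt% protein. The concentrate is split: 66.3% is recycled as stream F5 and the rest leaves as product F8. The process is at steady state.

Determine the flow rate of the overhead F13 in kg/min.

1403 kg/min

Overall protein balance (none leaves overhead): protein in fresh feed = protein in product, i.e. 2360×0.131 = (1−0.663)·F4·0.323.
F4 = 309.16/(0.323×0.337) = 2840.2 kg/min.
Recycle F5 = 0.663×2840.2 = 1883.1 kg/min.
Combined feed F10 = 2360 + 1883.1 = 4243.1 kg/min.
Overhead F13 = F10 − F4 = 4243.1 − 2840.2 = 1402.8 kg/min.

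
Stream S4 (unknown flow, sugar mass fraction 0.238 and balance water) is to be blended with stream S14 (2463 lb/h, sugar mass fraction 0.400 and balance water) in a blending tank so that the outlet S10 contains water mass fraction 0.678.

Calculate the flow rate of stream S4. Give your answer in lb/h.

Let S4 be the unknown flow. Total out = 2463 + S4.
water balance: 1477.8 + 0.762·S4 = 0.678·(2463 + S4)
(0.762 − 0.678)·S4 = 0.678×2463 − 1477.8 = 192.11
S4 = 192.11 / 0.084 = 2287.1 lb/h

2287 lb/h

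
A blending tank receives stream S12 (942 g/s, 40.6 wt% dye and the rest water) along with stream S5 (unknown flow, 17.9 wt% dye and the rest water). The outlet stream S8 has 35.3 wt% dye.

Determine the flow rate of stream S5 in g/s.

286.9 g/s

Let S5 be the unknown flow. Total out = 942 + S5.
dye balance: 382.45 + 0.179·S5 = 0.353·(942 + S5)
(0.179 − 0.353)·S5 = 0.353×942 − 382.45 = -49.926
S5 = -49.926 / -0.174 = 286.93 g/s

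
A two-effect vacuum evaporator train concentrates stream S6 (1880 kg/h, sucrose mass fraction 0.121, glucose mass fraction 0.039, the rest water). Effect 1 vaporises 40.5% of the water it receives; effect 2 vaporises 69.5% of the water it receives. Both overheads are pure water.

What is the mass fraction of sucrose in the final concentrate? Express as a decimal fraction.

water in feed = 1880×0.840 = 1579.2 kg/h.
After stage 1: water left = (1−0.405)×1579.2 = 939.62; stream total = 1240.4 kg/h.
After stage 2: water left = (1−0.695)×939.62 = 286.59; final concentrate = 587.39 kg/h.
sucrose fraction = 227.48/587.39 = 0.387.

0.387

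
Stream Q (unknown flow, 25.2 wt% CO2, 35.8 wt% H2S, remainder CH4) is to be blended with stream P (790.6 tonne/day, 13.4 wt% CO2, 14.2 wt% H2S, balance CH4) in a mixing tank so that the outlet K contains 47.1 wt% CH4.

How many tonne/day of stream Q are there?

2469 tonne/day

Let Q be the unknown flow. Total out = 790.6 + Q.
CH4 balance: 572.39 + 0.390·Q = 0.471·(790.6 + Q)
(0.390 − 0.471)·Q = 0.471×790.6 − 572.39 = -200.02
Q = -200.02 / -0.081 = 2469.4 tonne/day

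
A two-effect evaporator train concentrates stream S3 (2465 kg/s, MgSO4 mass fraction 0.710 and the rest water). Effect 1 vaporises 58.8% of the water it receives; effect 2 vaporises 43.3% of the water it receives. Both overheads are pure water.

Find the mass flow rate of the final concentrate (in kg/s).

water in feed = 2465×0.290 = 714.85 kg/s.
After stage 1: water left = (1−0.588)×714.85 = 294.52; stream total = 2044.7 kg/s.
After stage 2: water left = (1−0.433)×294.52 = 166.99; final concentrate = 1917.1 kg/s.

1917 kg/s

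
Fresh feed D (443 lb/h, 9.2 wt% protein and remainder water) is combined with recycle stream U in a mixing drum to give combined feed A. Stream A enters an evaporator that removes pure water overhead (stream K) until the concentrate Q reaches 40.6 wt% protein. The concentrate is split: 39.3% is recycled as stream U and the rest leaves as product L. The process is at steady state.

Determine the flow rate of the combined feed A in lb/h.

Overall protein balance (none leaves overhead): protein in fresh feed = protein in product, i.e. 443×0.092 = (1−0.393)·Q·0.406.
Q = 40.756/(0.406×0.607) = 165.38 lb/h.
Recycle U = 0.393×165.38 = 64.993 lb/h.
Combined feed A = 443 + 64.993 = 507.99 lb/h.

508 lb/h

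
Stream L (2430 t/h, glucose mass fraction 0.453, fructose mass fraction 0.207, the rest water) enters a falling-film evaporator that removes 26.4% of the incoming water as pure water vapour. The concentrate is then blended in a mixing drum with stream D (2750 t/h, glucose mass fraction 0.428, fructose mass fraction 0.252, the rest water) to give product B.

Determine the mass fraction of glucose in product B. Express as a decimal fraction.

Vapour removed = 0.264×0.340×2430 = 218.12 t/h; concentrate = 2211.9 t/h.
glucose reaching the mixer = 1100.8 (from concentrate) + 2750×0.428 = 2277.8 t/h.
Product flow = 2211.9 + 2750 = 4961.9 t/h; glucose fraction = 0.459.

0.459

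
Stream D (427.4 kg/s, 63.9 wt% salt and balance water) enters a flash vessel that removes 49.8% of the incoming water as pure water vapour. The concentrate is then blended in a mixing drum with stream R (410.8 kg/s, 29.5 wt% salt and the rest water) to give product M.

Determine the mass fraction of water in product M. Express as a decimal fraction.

0.482

Vapour removed = 0.498×0.361×427.4 = 76.837 kg/s; concentrate = 350.56 kg/s.
water reaching the mixer = 77.454 (from concentrate) + 410.8×0.705 = 367.07 kg/s.
Product flow = 350.56 + 410.8 = 761.36 kg/s; water fraction = 0.482.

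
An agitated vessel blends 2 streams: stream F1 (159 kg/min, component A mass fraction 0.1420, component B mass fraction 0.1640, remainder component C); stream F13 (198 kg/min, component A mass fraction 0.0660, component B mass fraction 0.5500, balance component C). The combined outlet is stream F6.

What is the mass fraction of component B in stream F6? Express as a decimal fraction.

0.3781

Total flow out = 159 + 198 = 357 kg/min.
component B in = 159×0.164 + 198×0.550 = 134.98 kg/min.
component B mass fraction in F6 = 134.98/357 = 0.3781.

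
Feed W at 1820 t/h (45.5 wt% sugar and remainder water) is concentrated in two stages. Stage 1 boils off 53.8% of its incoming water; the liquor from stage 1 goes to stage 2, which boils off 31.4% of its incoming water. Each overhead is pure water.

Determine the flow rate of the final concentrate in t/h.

1142 t/h

water in feed = 1820×0.545 = 991.9 t/h.
After stage 1: water left = (1−0.538)×991.9 = 458.26; stream total = 1286.4 t/h.
After stage 2: water left = (1−0.314)×458.26 = 314.36; final concentrate = 1142.5 t/h.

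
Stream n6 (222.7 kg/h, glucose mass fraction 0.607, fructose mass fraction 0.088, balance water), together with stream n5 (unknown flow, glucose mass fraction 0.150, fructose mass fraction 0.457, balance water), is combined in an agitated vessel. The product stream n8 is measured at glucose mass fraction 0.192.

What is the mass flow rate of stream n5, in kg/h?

Let n5 be the unknown flow. Total out = 222.7 + n5.
glucose balance: 135.18 + 0.150·n5 = 0.192·(222.7 + n5)
(0.150 − 0.192)·n5 = 0.192×222.7 − 135.18 = -92.421
n5 = -92.421 / -0.042 = 2200.5 kg/h

2200 kg/h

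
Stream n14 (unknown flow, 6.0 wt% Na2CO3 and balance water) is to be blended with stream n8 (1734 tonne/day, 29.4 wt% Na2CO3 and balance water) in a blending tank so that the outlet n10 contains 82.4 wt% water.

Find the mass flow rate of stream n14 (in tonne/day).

1764 tonne/day

Let n14 be the unknown flow. Total out = 1734 + n14.
water balance: 1224.2 + 0.940·n14 = 0.824·(1734 + n14)
(0.940 − 0.824)·n14 = 0.824×1734 − 1224.2 = 204.61
n14 = 204.61 / 0.116 = 1763.9 tonne/day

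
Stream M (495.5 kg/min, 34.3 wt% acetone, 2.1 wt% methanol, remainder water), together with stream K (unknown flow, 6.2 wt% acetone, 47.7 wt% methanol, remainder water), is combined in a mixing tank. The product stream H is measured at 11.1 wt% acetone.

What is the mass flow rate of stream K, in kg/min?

2346 kg/min

Let K be the unknown flow. Total out = 495.5 + K.
acetone balance: 169.96 + 0.062·K = 0.111·(495.5 + K)
(0.062 − 0.111)·K = 0.111×495.5 − 169.96 = -114.96
K = -114.96 / -0.049 = 2346 kg/min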